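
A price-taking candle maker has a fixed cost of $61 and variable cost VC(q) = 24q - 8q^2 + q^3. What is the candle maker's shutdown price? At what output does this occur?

$8 per unit, at q = 4

The shutdown price is the minimum of AVC. VC = 24q - 8q^2 + q^3, so AVC = 24 - 8q + q^2.
dAVC/dq = -8 + 2q = 0 gives q = 4. min AVC = 24 - 8·4 + 4^2 = 8.
So the shutdown price is $8.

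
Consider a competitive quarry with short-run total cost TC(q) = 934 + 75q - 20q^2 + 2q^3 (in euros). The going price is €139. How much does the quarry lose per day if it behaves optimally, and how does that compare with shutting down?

Profit = -€166 at q = 8

AVC = 75 - 20q + 2q^2 has its minimum €25 at q = 5; price €139 clears that bar, so the firm operates.
MC = 75 - 40q + 6q^2. Setting P = MC and taking the root on the rising branch gives q* = 8.
TR = 139·8 = 1112. TC = 934 + 344 = 1278. Profit = 1112 − 1278 = -€166.
Shutting down would mean losing the fixed cost of €934, so operating at a loss of €166 is better by €768.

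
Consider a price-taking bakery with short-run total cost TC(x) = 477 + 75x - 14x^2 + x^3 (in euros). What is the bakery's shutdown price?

The firm shuts down when price falls below the minimum of average variable cost. AVC = VC/x = 75 - 14x + x^2.
At the minimum of AVC, MC = AVC. MC = 75 - 28x + 3x^2; setting MC = AVC gives 2x^2 - 14x = 0, so x = 7. min AVC = 26.
For P < €26 the firm produces nothing.

€26 per unit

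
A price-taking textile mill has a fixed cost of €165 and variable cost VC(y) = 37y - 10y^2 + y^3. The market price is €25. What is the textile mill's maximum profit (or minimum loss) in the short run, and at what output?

AVC = 37 - 10y + y^2 has its minimum €12 at y = 5; price €25 clears that bar, so the firm operates.
With MC = 37 - 20y + 3y^2, P = MC on the upward-sloping part at y* = 6.
TR = 25·6 = 150. TC = 165 + 78 = 243. Profit = 150 − 243 = -€93.
Shutting down would mean losing the fixed cost of €165, so operating at a loss of €93 is better by €72.

Profit = -€93 at y = 6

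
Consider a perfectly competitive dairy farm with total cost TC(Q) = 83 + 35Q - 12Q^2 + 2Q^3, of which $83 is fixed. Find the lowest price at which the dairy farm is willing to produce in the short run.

Short-run supply begins at min AVC. From VC = 35Q - 12Q^2 + 2Q^3, AVC = 35 - 12Q + 2Q^2.
At the minimum of AVC, MC = AVC. MC = 35 - 24Q + 6Q^2; setting MC = AVC gives 4Q^2 - 12Q = 0, so Q = 3. min AVC = 17.
The firm shuts down for any P below $17.

$17 per unit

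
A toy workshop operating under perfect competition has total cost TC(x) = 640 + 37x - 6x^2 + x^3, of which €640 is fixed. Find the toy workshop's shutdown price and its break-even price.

Shutdown price = €28; break-even price = €133

Shutdown price = min AVC. AVC = 37 - 6x + x^2, with vertex at x = 3 and minimum €28.
ATC = 640/x + 37 - 6x + x^2. Setting dATC/dx = −640/x^2 − 6 + 2x = 0 gives x = 8 (since 2·8^3 − 6·8^2 = 640).
min ATC = 640/8 + 37 − 6·8 + 8^2 = €133. That is the break-even price.
Between these two prices the firm operates at a loss; above €133 it earns a profit.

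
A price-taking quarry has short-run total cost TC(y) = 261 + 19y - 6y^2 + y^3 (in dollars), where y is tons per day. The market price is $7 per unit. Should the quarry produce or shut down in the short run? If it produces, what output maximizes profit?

Shut down

Strip out fixed cost: VC = 19y - 6y^2 + y^3. Then AVC = 19 - 6y + y^2 and MC = 19 - 12y + 3y^2.
AVC is minimized where dAVC/dy = -6 + 2y = 0, at y = 3; min AVC = 19 - 6·3 + 3^2 = $10.
P = $7 lies below min AVC = $10; no output level covers variable cost.
The firm minimizes its loss by shutting down and losing only its fixed cost of $261.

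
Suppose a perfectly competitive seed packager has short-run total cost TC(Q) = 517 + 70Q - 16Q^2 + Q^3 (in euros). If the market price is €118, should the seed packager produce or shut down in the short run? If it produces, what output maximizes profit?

Produce at Q = 12

From TC, MC = TC'(Q) = 70 - 32Q + 3Q^2 and AVC = VC/Q = 70 - 16Q + Q^2.
AVC is minimized where dAVC/dQ = -16 + 2Q = 0, at Q = 8; min AVC = 70 - 16·8 + 8^2 = €6.
Since P = €118 ≥ min AVC = €6, price covers variable cost and the firm should produce.
Solving P = MC: -48 - 32Q + 3Q^2 = 0 ⇒ Q = -4/3 or 12. On the upward-sloping branch, Q* = 12.
Check: AVC at Q = 12 is €22 ≤ P, so revenue covers variable cost.
Profit = P·Q − TC = 118·12 − 781 = €635.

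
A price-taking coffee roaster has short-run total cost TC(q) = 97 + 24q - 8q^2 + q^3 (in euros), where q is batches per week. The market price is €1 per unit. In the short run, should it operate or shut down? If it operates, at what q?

From TC, MC = TC'(q) = 24 - 16q + 3q^2 and AVC = VC/q = 24 - 8q + q^2.
AVC is minimized where dAVC/dq = -8 + 2q = 0, at q = 4; min AVC = 24 - 8·4 + 4^2 = €8.
Since P = €1 < min AVC = €8, price fails to cover variable cost at any output.
The firm minimizes its loss by shutting down and losing only its fixed cost of €97.

Shut down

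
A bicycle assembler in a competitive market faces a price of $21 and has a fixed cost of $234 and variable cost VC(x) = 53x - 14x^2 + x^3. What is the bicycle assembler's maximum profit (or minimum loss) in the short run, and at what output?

Profit = -$106 at x = 8

AVC = 53 - 14x + x^2 has its minimum $4 at x = 7; price $21 clears that bar, so the firm operates.
With MC = 53 - 28x + 3x^2, P = MC on the upward-sloping part at x* = 8.
TR = 21·8 = 168. TC = 234 + 40 = 274. Profit = 168 − 274 = -$106.
By producing, the firm covers all variable cost plus $128 of fixed cost; shutting down would lose the full $234.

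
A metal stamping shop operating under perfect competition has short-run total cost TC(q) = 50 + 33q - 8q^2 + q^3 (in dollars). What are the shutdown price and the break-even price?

AVC = 33 - 8q + q^2; minimized at q = 4, giving min AVC = $17. That is the shutdown price.
ATC = 50/q + 33 - 8q + q^2. Setting dATC/dq = −50/q^2 − 8 + 2q = 0 gives q = 5 (since 2·5^3 − 8·5^2 = 50).
min ATC = 50/5 + 33 − 8·5 + 5^2 = $28. That is the break-even price.
Between these two prices the firm operates at a loss; above $28 it earns a profit.

Shutdown price = $17; break-even price = $28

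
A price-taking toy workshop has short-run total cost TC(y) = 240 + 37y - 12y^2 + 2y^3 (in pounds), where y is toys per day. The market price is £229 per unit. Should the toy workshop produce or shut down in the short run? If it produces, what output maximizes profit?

Produce at y = 8

From TC, MC = TC'(y) = 37 - 24y + 6y^2 and AVC = VC/y = 37 - 12y + 2y^2.
AVC hits its minimum where MC = AVC, at y = 3, giving min AVC = 37 - 12·3 + 2·3^2 = £19.
Because £229 ≥ £19, revenue can cover variable cost; the firm operates.
Solving P = MC: -192 - 24y + 6y^2 = 0 ⇒ y = -4 or 8. On the upward-sloping branch, y* = 8.
Check: AVC at y = 8 is £69 ≤ P, so revenue covers variable cost.
Profit = P·y − TC = 229·8 − 792 = £1040.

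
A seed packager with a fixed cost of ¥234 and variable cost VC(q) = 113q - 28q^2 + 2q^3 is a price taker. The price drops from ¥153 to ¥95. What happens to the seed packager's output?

Output falls from 10 to 9

AVC = 113 - 28q + 2q^2, minimized at q = 7 where min AVC = ¥15. MC = 113 - 56q + 6q^2.
With P = ¥153 above the shutdown price, P = MC gives q = 10.
At P = ¥95 ≥ min AVC, set P = MC: q = 9. The firm stays open but cuts output.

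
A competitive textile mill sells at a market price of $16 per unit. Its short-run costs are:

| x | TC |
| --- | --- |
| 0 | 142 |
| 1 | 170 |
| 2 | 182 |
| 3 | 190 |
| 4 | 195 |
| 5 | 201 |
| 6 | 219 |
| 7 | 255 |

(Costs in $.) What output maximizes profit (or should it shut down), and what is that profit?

Tabulate TR − TC: x=0: -142; x=1: -154; x=2: -150; x=3: -142; x=4: -131; x=5: -121; x=6: -123; x=7: -143.
Profit is maximized at x = 5. AVC there is 59/5 = $11.80 ≤ P, so producing beats shutting down (which would give -$142).

x = 5; profit = -$121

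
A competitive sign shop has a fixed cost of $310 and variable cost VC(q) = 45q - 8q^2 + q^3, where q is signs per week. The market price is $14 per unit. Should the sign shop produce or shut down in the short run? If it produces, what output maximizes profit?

Shut down

Strip out fixed cost: VC = 45q - 8q^2 + q^3. Then AVC = 45 - 8q + q^2 and MC = 45 - 16q + 3q^2.
AVC is minimized where dAVC/dq = -8 + 2q = 0, at q = 4; min AVC = 45 - 8·4 + 4^2 = $29.
With P < min AVC ($14 < $29), every unit sold adds to the loss.
Best response: produce nothing and absorb the $310 fixed cost.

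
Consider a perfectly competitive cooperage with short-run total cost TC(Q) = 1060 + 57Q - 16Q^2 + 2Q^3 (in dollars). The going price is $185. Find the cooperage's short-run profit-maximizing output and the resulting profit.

Profit = -$36 at Q = 8

AVC = 57 - 16Q + 2Q^2 has its minimum $25 at Q = 4; price $185 clears that bar, so the firm operates.
With MC = 57 - 32Q + 6Q^2, P = MC on the upward-sloping part at Q* = 8.
TR = 185·8 = 1480. TC = 1060 + 456 = 1516. Profit = 1480 − 1516 = -$36.
Shutting down would mean losing the fixed cost of $1060, so operating at a loss of $36 is better by $1024.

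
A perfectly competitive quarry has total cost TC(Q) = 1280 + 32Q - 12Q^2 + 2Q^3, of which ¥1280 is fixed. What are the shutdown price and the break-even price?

Shutdown price = min AVC. AVC = 32 - 12Q + 2Q^2, with vertex at Q = 3 and minimum ¥14.
ATC = 1280/Q + 32 - 12Q + 2Q^2. Setting dATC/dQ = −1280/Q^2 − 12 + 4Q = 0 gives Q = 8 (since 4·8^3 − 12·8^2 = 1280).
min ATC = 1280/8 + 32 − 12·8 + 2·8^2 = ¥224. That is the break-even price.
For ¥14 ≤ P < ¥224 the firm produces at a loss; below ¥14 it shuts down.

Shutdown price = ¥14; break-even price = ¥224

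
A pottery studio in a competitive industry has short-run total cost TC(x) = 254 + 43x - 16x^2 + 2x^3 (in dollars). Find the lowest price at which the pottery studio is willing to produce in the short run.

The firm shuts down when price falls below the minimum of average variable cost. AVC = VC/x = 43 - 16x + 2x^2.
dAVC/dx = -16 + 4x = 0 gives x = 4. min AVC = 43 - 16·4 + 2·4^2 = 11.
For P < $11 the firm produces nothing.

$11 per unit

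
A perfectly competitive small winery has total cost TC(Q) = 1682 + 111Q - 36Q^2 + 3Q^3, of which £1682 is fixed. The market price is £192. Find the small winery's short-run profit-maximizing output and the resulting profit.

AVC = 111 - 36Q + 3Q^2 has its minimum £3 at Q = 6; price £192 clears that bar, so the firm operates.
MC = 111 - 72Q + 9Q^2. Setting P = MC and taking the root on the rising branch gives Q* = 9.
TR = 192·9 = 1728. TC = 1682 + 270 = 1952. Profit = 1728 − 1952 = -£224.
Shutting down would mean losing the fixed cost of £1682, so operating at a loss of £224 is better by £1458.

Profit = -£224 at Q = 9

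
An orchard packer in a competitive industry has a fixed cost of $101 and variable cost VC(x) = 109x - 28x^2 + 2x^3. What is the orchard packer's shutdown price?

$11 per unit

The firm shuts down when price falls below the minimum of average variable cost. AVC = VC/x = 109 - 28x + 2x^2.
dAVC/dx = -28 + 4x = 0 gives x = 7. min AVC = 109 - 28·7 + 2·7^2 = 11.
The firm shuts down for any P below $11.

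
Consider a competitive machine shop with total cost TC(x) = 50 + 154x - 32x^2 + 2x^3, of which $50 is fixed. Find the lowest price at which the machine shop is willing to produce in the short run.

$26 per unit

The firm shuts down when price falls below the minimum of average variable cost. AVC = VC/x = 154 - 32x + 2x^2.
At the minimum of AVC, MC = AVC. MC = 154 - 64x + 6x^2; setting MC = AVC gives 4x^2 - 32x = 0, so x = 8. min AVC = 26.
So the shutdown price is $26.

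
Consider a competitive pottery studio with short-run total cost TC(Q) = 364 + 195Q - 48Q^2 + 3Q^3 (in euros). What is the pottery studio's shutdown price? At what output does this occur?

Short-run supply begins at min AVC. From VC = 195Q - 48Q^2 + 3Q^3, AVC = 195 - 48Q + 3Q^2.
At the minimum of AVC, MC = AVC. MC = 195 - 96Q + 9Q^2; setting MC = AVC gives 6Q^2 - 48Q = 0, so Q = 8. min AVC = 3.
So the shutdown price is €3.

€3 per unit, at Q = 8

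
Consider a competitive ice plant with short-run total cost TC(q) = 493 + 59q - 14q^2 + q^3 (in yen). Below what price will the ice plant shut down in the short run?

¥10 per unit

Short-run supply begins at min AVC. From VC = 59q - 14q^2 + q^3, AVC = 59 - 14q + q^2.
dAVC/dq = -14 + 2q = 0 gives q = 7. min AVC = 59 - 14·7 + 7^2 = 10.
So the shutdown price is ¥10.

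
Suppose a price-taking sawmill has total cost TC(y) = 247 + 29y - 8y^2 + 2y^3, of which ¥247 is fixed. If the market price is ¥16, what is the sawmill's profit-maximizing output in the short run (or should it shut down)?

Strip out fixed cost: VC = 29y - 8y^2 + 2y^3. Then AVC = 29 - 8y + 2y^2 and MC = 29 - 16y + 6y^2.
AVC is minimized where dAVC/dy = -8 + 4y = 0, at y = 2; min AVC = 29 - 8·2 + 2·2^2 = ¥21.
P = ¥16 lies below min AVC = ¥21; no output level covers variable cost.
The firm minimizes its loss by shutting down and losing only its fixed cost of ¥247.

Shut down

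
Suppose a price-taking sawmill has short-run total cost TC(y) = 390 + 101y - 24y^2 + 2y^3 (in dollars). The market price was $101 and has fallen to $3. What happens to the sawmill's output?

Output falls from 8 to 0 (the firm shuts down)

MC = 101 - 48y + 6y^2; the shutdown threshold is min AVC = $29 (at y = 6).
With P = $101 above the shutdown price, P = MC gives y = 8.
At P = $3 < min AVC = $29, price no longer covers variable cost at any output, so the firm shuts down: y = 0.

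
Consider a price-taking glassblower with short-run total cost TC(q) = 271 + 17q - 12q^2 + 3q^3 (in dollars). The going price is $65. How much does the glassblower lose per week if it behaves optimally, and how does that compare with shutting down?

AVC = 17 - 12q + 3q^2 has its minimum $5 at q = 2; price $65 clears that bar, so the firm operates.
With MC = 17 - 24q + 9q^2, P = MC on the upward-sloping part at q* = 4.
TR = 65·4 = 260. TC = 271 + 68 = 339. Profit = 260 − 339 = -$79.
By producing, the firm covers all variable cost plus $192 of fixed cost; shutting down would lose the full $271.

Profit = -$79 at q = 4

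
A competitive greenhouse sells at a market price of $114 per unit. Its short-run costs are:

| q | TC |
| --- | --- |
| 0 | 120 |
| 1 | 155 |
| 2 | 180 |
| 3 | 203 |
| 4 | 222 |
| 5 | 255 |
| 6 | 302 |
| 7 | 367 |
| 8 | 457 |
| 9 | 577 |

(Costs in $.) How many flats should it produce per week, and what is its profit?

Tabulate TR − TC: q=0: -120; q=1: -41; q=2: 48; q=3: 139; q=4: 234; q=5: 315; q=6: 382; q=7: 431; q=8: 455; q=9: 449.
Profit is maximized at q = 8. AVC there is 337/8 = $42.12 ≤ P, so producing beats shutting down (which would give -$120).

q = 8; profit = $455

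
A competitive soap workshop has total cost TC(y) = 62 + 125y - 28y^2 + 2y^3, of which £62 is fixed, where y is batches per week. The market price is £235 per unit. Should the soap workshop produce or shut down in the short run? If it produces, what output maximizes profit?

Produce at y = 11

Strip out fixed cost: VC = 125y - 28y^2 + 2y^3. Then AVC = 125 - 28y + 2y^2 and MC = 125 - 56y + 6y^2.
The AVC parabola has its vertex at y = 28/4 = 7, where AVC = 125 - 28·7 + 2·7^2 = £27.
P = £235 exceeds min AVC = £27, so the firm stays open.
Set P = MC: 235 = 125 - 56y + 6y^2 → -110 - 56y + 6y^2 = 0. The roots are y = -5/3 and y = 11; the profit-maximizing output is on the rising part of MC, so y* = 11.
Check: AVC at y = 11 is £59 ≤ P, so revenue covers variable cost.
Profit = P·y − TC = 235·11 − 711 = £1874.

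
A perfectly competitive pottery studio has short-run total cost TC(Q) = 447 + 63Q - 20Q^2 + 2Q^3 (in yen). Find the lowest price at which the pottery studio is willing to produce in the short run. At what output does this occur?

¥13 per unit, at Q = 5

The firm shuts down when price falls below the minimum of average variable cost. AVC = VC/Q = 63 - 20Q + 2Q^2.
At the minimum of AVC, MC = AVC. MC = 63 - 40Q + 6Q^2; setting MC = AVC gives 4Q^2 - 20Q = 0, so Q = 5. min AVC = 13.
So the shutdown price is ¥13.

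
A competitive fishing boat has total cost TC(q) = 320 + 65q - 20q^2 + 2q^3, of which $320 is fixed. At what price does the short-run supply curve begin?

$15 per unit

Short-run supply begins at min AVC. From VC = 65q - 20q^2 + 2q^3, AVC = 65 - 20q + 2q^2.
dAVC/dq = -20 + 4q = 0 gives q = 5. min AVC = 65 - 20·5 + 2·5^2 = 15.
So the shutdown price is $15.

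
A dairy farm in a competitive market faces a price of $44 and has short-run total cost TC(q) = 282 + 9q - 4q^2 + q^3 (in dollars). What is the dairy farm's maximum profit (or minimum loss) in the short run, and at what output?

Profit = -$132 at q = 5

AVC = 9 - 4q + q^2; min AVC = $5 at q = 2. Since P = $44 ≥ min AVC, the firm produces.
MC = 9 - 8q + 3q^2. Setting P = MC and taking the root on the rising branch gives q* = 5.
TR = 44·5 = 220. TC = 282 + 70 = 352. Profit = 220 − 352 = -$132.
Shutting down would mean losing the fixed cost of $282, so operating at a loss of $132 is better by $150.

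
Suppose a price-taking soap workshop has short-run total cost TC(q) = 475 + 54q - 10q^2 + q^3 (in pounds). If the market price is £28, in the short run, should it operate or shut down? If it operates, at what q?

Shut down

From TC, MC = TC'(q) = 54 - 20q + 3q^2 and AVC = VC/q = 54 - 10q + q^2.
AVC is minimized where dAVC/dq = -10 + 2q = 0, at q = 5; min AVC = 54 - 10·5 + 5^2 = £29.
Since P = £28 < min AVC = £29, price fails to cover variable cost at any output.
Shutting down limits the loss to fixed cost, £475.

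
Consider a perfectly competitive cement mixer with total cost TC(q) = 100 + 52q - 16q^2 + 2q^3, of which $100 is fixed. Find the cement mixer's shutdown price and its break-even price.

AVC = 52 - 16q + 2q^2; minimized at q = 4, giving min AVC = $20. That is the shutdown price.
ATC = 100/q + 52 - 16q + 2q^2. Setting dATC/dq = −100/q^2 − 16 + 4q = 0 gives q = 5 (since 4·5^3 − 16·5^2 = 100).
min ATC = 100/5 + 52 − 16·5 + 2·5^2 = $42. That is the break-even price.
For $20 ≤ P < $42 the firm produces at a loss; below $20 it shuts down.

Shutdown price = $20; break-even price = $42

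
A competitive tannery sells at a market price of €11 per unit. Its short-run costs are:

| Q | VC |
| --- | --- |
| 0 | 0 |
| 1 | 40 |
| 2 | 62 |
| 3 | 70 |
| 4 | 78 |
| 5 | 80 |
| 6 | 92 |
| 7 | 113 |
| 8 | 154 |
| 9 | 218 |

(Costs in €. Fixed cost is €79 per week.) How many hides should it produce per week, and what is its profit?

Tabulate TR − TC: Q=0: -79; Q=1: -108; Q=2: -119; Q=3: -116; Q=4: -113; Q=5: -104; Q=6: -105; Q=7: -115; Q=8: -145; Q=9: -198.
Profit is highest at Q = 0. Equivalently, the lowest AVC in the table is 92/6 ≈ €15.33 at Q = 6, and P = €11 falls below it — price never covers variable cost, so the firm shuts down and loses only its fixed cost.

Q = 0 (shut down); profit = -€79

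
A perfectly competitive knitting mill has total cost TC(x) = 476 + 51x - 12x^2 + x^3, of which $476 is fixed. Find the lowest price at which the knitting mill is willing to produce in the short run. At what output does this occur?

The shutdown price is the minimum of AVC. VC = 51x - 12x^2 + x^3, so AVC = 51 - 12x + x^2.
dAVC/dx = -12 + 2x = 0 gives x = 6. min AVC = 51 - 12·6 + 6^2 = 15.
So the shutdown price is $15.

$15 per unit, at x = 6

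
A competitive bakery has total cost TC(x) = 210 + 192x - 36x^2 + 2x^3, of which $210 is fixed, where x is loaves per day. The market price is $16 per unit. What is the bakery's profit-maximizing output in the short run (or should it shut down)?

Shut down

Variable cost is VC = 192x - 36x^2 + 2x^3, so AVC = VC/x = 192 - 36x + 2x^2 and MC = dTC/dx = 192 - 72x + 6x^2.
The AVC parabola has its vertex at x = 36/4 = 9, where AVC = 192 - 36·9 + 2·9^2 = $30.
With P < min AVC ($16 < $30), every unit sold adds to the loss.
Best response: produce nothing and absorb the $210 fixed cost.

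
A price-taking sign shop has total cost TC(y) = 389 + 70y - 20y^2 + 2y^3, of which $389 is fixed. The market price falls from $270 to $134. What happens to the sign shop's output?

Output falls from 10 to 8

MC = 70 - 40y + 6y^2; the shutdown threshold is min AVC = $20 (at y = 5).
At P = $270 ≥ min AVC, set P = MC on the rising branch: y = 10.
At P = $134 ≥ min AVC, set P = MC: y = 8. The firm stays open but cuts output.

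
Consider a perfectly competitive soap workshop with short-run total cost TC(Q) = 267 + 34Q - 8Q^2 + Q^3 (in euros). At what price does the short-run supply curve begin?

The firm shuts down when price falls below the minimum of average variable cost. AVC = VC/Q = 34 - 8Q + Q^2.
At the minimum of AVC, MC = AVC. MC = 34 - 16Q + 3Q^2; setting MC = AVC gives 2Q^2 - 8Q = 0, so Q = 4. min AVC = 18.
For P < €18 the firm produces nothing.

€18 per unit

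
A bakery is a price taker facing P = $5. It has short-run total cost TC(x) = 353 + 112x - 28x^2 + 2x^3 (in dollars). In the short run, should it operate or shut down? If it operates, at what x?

Strip out fixed cost: VC = 112x - 28x^2 + 2x^3. Then AVC = 112 - 28x + 2x^2 and MC = 112 - 56x + 6x^2.
AVC is minimized where dAVC/dx = -28 + 4x = 0, at x = 7; min AVC = 112 - 28·7 + 2·7^2 = $14.
Since P = $5 < min AVC = $14, price fails to cover variable cost at any output.
Shutting down limits the loss to fixed cost, $353.

Shut down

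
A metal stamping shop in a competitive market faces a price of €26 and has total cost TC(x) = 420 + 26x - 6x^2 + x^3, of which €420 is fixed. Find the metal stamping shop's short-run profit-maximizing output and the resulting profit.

AVC = 26 - 6x + x^2; min AVC = €17 at x = 3. Since P = €26 ≥ min AVC, the firm produces.
With MC = 26 - 12x + 3x^2, P = MC on the upward-sloping part at x* = 4.
TR = 26·4 = 104. TC = 420 + 72 = 492. Profit = 104 − 492 = -€388.
Shutting down would mean losing the fixed cost of €420, so operating at a loss of €388 is better by €32.

Profit = -€388 at x = 4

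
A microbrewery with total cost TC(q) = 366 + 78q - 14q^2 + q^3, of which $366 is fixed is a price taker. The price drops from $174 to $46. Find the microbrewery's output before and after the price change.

AVC = 78 - 14q + q^2, minimized at q = 7 where min AVC = $29. MC = 78 - 28q + 3q^2.
At P = $174 ≥ min AVC, set P = MC on the rising branch: q = 12.
At P = $46 ≥ min AVC, set P = MC: q = 8. The firm stays open but cuts output.

Output falls from 12 to 8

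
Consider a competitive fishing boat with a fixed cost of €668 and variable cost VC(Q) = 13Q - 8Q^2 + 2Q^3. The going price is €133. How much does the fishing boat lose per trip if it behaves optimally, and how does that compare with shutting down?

AVC = 13 - 8Q + 2Q^2 has its minimum €5 at Q = 2; price €133 clears that bar, so the firm operates.
MC = 13 - 16Q + 6Q^2. Setting P = MC and taking the root on the rising branch gives Q* = 6.
TR = 133·6 = 798. TC = 668 + 222 = 890. Profit = 798 − 890 = -€92.
That loss of €92 beats the €668 the firm would lose by shutting down; producing recovers €576 of fixed cost.

Profit = -€92 at Q = 6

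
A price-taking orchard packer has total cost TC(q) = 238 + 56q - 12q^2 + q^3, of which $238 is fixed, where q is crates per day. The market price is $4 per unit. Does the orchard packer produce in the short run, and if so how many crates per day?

From TC, MC = TC'(q) = 56 - 24q + 3q^2 and AVC = VC/q = 56 - 12q + q^2.
AVC hits its minimum where MC = AVC, at q = 6, giving min AVC = 56 - 12·6 + 6^2 = $20.
With P < min AVC ($4 < $20), every unit sold adds to the loss.
Best response: produce nothing and absorb the $238 fixed cost.

Shut down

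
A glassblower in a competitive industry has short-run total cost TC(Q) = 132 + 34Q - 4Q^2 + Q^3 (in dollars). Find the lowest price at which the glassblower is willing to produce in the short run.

Short-run supply begins at min AVC. From VC = 34Q - 4Q^2 + Q^3, AVC = 34 - 4Q + Q^2.
dAVC/dQ = -4 + 2Q = 0 gives Q = 2. min AVC = 34 - 4·2 + 2^2 = 30.
For P < $30 the firm produces nothing.

$30 per unit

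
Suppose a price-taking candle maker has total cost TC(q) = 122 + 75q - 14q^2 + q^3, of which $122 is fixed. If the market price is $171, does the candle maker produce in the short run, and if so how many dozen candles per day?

Produce at q = 12

Strip out fixed cost: VC = 75q - 14q^2 + q^3. Then AVC = 75 - 14q + q^2 and MC = 75 - 28q + 3q^2.
AVC hits its minimum where MC = AVC, at q = 7, giving min AVC = 75 - 14·7 + 7^2 = $26.
Since P = $171 ≥ min AVC = $26, price covers variable cost and the firm should produce.
Solving P = MC: -96 - 28q + 3q^2 = 0 ⇒ q = -8/3 or 12. On the upward-sloping branch, q* = 12.
Check: AVC at q = 12 is $51 ≤ P, so revenue covers variable cost.
Profit = P·q − TC = 171·12 − 734 = $1318.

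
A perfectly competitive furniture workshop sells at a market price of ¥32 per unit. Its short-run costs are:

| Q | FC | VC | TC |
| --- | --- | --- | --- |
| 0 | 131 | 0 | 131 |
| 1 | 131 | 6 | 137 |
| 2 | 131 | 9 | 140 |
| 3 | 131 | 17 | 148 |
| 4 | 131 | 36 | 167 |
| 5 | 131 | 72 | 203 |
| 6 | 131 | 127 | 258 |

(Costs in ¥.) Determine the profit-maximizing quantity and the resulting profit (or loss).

Q = 4; profit = -¥39

Tabulate TR − TC: Q=0: -131; Q=1: -105; Q=2: -76; Q=3: -52; Q=4: -39; Q=5: -43; Q=6: -66.
Profit is maximized at Q = 4. AVC there is 36/4 = ¥9 ≤ P, so producing beats shutting down (which would give -¥131).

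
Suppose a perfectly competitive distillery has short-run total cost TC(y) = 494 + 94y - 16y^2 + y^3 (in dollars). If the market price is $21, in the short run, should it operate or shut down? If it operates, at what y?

From TC, MC = TC'(y) = 94 - 32y + 3y^2 and AVC = VC/y = 94 - 16y + y^2.
AVC is minimized where dAVC/dy = -16 + 2y = 0, at y = 8; min AVC = 94 - 16·8 + 8^2 = $30.
With P < min AVC ($21 < $30), every unit sold adds to the loss.
The firm minimizes its loss by shutting down and losing only its fixed cost of $494.

Shut down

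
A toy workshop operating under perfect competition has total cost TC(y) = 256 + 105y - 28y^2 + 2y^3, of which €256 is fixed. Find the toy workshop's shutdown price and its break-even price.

Shutdown price = min AVC. AVC = 105 - 28y + 2y^2, with vertex at y = 7 and minimum €7.
ATC = 256/y + 105 - 28y + 2y^2. Setting dATC/dy = −256/y^2 − 28 + 4y = 0 gives y = 8 (since 4·8^3 − 28·8^2 = 256).
min ATC = 256/8 + 105 − 28·8 + 2·8^2 = €41. That is the break-even price.
Between these two prices the firm operates at a loss; above €41 it earns a profit.

Shutdown price = €7; break-even price = €41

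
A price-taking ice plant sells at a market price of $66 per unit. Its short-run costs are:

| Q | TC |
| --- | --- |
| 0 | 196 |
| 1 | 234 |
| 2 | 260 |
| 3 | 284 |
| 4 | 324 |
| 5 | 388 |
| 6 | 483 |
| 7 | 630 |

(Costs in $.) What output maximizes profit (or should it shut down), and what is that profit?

Profit at each row (π = 66Q − TC): Q=0: -196; Q=1: -168; Q=2: -128; Q=3: -86; Q=4: -60; Q=5: -58; Q=6: -87; Q=7: -168.
Profit is maximized at Q = 5. AVC there is 192/5 = $38.40 ≤ P, so producing beats shutting down (which would give -$196).

Q = 5; profit = -$58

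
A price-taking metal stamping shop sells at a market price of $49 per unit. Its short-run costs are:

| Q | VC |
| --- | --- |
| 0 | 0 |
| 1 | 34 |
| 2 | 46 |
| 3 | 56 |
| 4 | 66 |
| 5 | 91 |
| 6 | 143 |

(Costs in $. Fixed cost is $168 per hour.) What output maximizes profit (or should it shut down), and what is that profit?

Q = 5; profit = -$14

Tabulate TR − TC: Q=0: -168; Q=1: -153; Q=2: -116; Q=3: -77; Q=4: -38; Q=5: -14; Q=6: -17.
Profit is maximized at Q = 5. AVC there is 91/5 = $18.20 ≤ P, so producing beats shutting down (which would give -$168).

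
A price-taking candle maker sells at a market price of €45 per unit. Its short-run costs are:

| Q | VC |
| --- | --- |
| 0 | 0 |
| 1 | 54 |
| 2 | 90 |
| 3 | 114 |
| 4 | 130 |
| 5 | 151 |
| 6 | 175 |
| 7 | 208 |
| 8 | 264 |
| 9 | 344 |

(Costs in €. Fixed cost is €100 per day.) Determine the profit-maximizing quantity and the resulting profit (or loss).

Q = 7; profit = €7

Tabulate TR − TC: Q=0: -100; Q=1: -109; Q=2: -100; Q=3: -79; Q=4: -50; Q=5: -26; Q=6: -5; Q=7: 7; Q=8: -4; Q=9: -39.
Profit is maximized at Q = 7. AVC there is 208/7 = €29.71 ≤ P, so producing beats shutting down (which would give -€100).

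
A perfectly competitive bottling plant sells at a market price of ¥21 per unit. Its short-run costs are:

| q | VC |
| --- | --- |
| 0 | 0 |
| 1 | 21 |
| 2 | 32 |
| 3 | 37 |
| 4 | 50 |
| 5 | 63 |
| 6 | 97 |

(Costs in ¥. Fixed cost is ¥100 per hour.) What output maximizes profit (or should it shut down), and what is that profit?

q = 5; profit = -¥58

Profit at each row (π = 21q − TC): q=0: -100; q=1: -100; q=2: -90; q=3: -74; q=4: -66; q=5: -58; q=6: -71.
Profit is maximized at q = 5. AVC there is 63/5 = ¥12.60 ≤ P, so producing beats shutting down (which would give -¥100).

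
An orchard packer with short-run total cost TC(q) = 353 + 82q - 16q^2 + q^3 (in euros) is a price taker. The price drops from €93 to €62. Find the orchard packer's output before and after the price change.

MC = 82 - 32q + 3q^2; the shutdown threshold is min AVC = €18 (at q = 8).
With P = €93 above the shutdown price, P = MC gives q = 11.
At P = €62 ≥ min AVC, set P = MC: q = 10. The firm stays open but cuts output.

Output falls from 11 to 10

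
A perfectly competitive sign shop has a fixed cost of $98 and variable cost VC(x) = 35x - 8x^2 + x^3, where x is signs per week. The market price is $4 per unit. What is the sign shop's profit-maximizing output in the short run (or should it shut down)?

Strip out fixed cost: VC = 35x - 8x^2 + x^3. Then AVC = 35 - 8x + x^2 and MC = 35 - 16x + 3x^2.
AVC is minimized where dAVC/dx = -8 + 2x = 0, at x = 4; min AVC = 35 - 8·4 + 4^2 = $19.
With P < min AVC ($4 < $19), every unit sold adds to the loss.
The firm minimizes its loss by shutting down and losing only its fixed cost of $98.

Shut down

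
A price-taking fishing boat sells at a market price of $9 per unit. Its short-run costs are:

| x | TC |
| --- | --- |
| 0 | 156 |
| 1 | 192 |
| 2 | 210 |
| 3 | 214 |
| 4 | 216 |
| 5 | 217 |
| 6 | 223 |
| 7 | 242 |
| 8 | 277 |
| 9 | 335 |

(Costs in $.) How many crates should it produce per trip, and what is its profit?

x = 0 (shut down); profit = -$156

Profit at each row (π = 9x − TC): x=0: -156; x=1: -183; x=2: -192; x=3: -187; x=4: -180; x=5: -172; x=6: -169; x=7: -179; x=8: -205; x=9: -254.
Profit is highest at x = 0. Equivalently, the lowest AVC in the table is 67/6 ≈ $11.17 at x = 6, and P = $9 falls below it — price never covers variable cost, so the firm shuts down and loses only its fixed cost.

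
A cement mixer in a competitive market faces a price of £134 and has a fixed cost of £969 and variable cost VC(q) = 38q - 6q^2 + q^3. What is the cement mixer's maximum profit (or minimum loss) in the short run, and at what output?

Profit = -£329 at q = 8

AVC = 38 - 6q + q^2; min AVC = £29 at q = 3. Since P = £134 ≥ min AVC, the firm produces.
MC = 38 - 12q + 3q^2. Setting P = MC and taking the root on the rising branch gives q* = 8.
TR = 134·8 = 1072. TC = 969 + 432 = 1401. Profit = 1072 − 1401 = -£329.
That loss of £329 beats the £969 the firm would lose by shutting down; producing recovers £640 of fixed cost.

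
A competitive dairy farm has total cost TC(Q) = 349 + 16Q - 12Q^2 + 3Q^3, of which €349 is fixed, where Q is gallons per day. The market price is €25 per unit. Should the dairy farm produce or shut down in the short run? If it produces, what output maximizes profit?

Produce at Q = 3

Variable cost is VC = 16Q - 12Q^2 + 3Q^3, so AVC = VC/Q = 16 - 12Q + 3Q^2 and MC = dTC/dQ = 16 - 24Q + 9Q^2.
The AVC parabola has its vertex at Q = 12/6 = 2, where AVC = 16 - 12·2 + 3·2^2 = €4.
Since P = €25 ≥ min AVC = €4, price covers variable cost and the firm should produce.
Solving P = MC: -9 - 24Q + 9Q^2 = 0 ⇒ Q = -1/3 or 3. On the upward-sloping branch, Q* = 3.
Check: AVC at Q = 3 is €7 ≤ P, so revenue covers variable cost.
Profit = P·Q − TC = 25·3 − 370 = -€295, a loss, but smaller than the €349 fixed cost the firm would lose by shutting down.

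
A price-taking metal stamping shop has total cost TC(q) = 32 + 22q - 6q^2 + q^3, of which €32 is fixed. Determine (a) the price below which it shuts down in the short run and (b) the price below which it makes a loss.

AVC = 22 - 6q + q^2; minimized at q = 3, giving min AVC = €13. That is the shutdown price.
ATC = 32/q + 22 - 6q + q^2. Setting dATC/dq = −32/q^2 − 6 + 2q = 0 gives q = 4 (since 2·4^3 − 6·4^2 = 32).
min ATC = 32/4 + 22 − 6·4 + 4^2 = €22. That is the break-even price.
Between these two prices the firm operates at a loss; above €22 it earns a profit.

Shutdown price = €13; break-even price = €22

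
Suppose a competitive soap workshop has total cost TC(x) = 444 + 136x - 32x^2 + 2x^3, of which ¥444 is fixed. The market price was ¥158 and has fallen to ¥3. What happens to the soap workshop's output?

MC = 136 - 64x + 6x^2; the shutdown threshold is min AVC = ¥8 (at x = 8).
With P = ¥158 above the shutdown price, P = MC gives x = 11.
At P = ¥3 < min AVC = ¥8, price no longer covers variable cost at any output, so the firm shuts down: x = 0.

Output falls from 11 to 0 (the firm shuts down)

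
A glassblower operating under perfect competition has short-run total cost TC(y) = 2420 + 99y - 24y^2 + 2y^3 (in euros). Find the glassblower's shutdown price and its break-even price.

AVC = 99 - 24y + 2y^2; minimized at y = 6, giving min AVC = €27. That is the shutdown price.
ATC = 2420/y + 99 - 24y + 2y^2. Setting dATC/dy = −2420/y^2 − 24 + 4y = 0 gives y = 11 (since 4·11^3 − 24·11^2 = 2420).
min ATC = 2420/11 + 99 − 24·11 + 2·11^2 = €297. That is the break-even price.
Between these two prices the firm operates at a loss; above €297 it earns a profit.

Shutdown price = €27; break-even price = €297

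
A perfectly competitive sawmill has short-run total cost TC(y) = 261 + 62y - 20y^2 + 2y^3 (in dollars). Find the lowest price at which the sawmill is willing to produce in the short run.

$12 per unit

The firm shuts down when price falls below the minimum of average variable cost. AVC = VC/y = 62 - 20y + 2y^2.
At the minimum of AVC, MC = AVC. MC = 62 - 40y + 6y^2; setting MC = AVC gives 4y^2 - 20y = 0, so y = 5. min AVC = 12.
The firm shuts down for any P below $12.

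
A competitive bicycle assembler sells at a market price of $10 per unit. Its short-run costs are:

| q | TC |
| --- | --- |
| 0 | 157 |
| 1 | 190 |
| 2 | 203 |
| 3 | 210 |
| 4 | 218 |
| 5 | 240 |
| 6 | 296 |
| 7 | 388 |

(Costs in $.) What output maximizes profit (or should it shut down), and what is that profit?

q = 0 (shut down); profit = -$157

Tabulate TR − TC: q=0: -157; q=1: -180; q=2: -183; q=3: -180; q=4: -178; q=5: -190; q=6: -236; q=7: -318.
Profit is highest at q = 0. Equivalently, the lowest AVC in the table is 61/4 ≈ $15.25 at q = 4, and P = $10 falls below it — price never covers variable cost, so the firm shuts down and loses only its fixed cost.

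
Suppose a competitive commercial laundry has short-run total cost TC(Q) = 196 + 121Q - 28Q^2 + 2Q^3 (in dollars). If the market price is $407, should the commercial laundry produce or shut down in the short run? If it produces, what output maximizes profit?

Strip out fixed cost: VC = 121Q - 28Q^2 + 2Q^3. Then AVC = 121 - 28Q + 2Q^2 and MC = 121 - 56Q + 6Q^2.
AVC hits its minimum where MC = AVC, at Q = 7, giving min AVC = 121 - 28·7 + 2·7^2 = $23.
Because $407 ≥ $23, revenue can cover variable cost; the firm operates.
Set P = MC: 407 = 121 - 56Q + 6Q^2 → -286 - 56Q + 6Q^2 = 0. The roots are Q = -11/3 and Q = 13; the profit-maximizing output is on the rising part of MC, so Q* = 13.
Check: AVC at Q = 13 is $95 ≤ P, so revenue covers variable cost.
Profit = P·Q − TC = 407·13 − 1431 = $3860.

Produce at Q = 13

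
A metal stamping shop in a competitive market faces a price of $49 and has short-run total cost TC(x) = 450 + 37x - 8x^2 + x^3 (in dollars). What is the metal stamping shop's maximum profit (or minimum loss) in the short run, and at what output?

AVC = 37 - 8x + x^2; min AVC = $21 at x = 4. Since P = $49 ≥ min AVC, the firm produces.
MC = 37 - 16x + 3x^2. Setting P = MC and taking the root on the rising branch gives x* = 6.
TR = 49·6 = 294. TC = 450 + 150 = 600. Profit = 294 − 600 = -$306.
By producing, the firm covers all variable cost plus $144 of fixed cost; shutting down would lose the full $450.

Profit = -$306 at x = 6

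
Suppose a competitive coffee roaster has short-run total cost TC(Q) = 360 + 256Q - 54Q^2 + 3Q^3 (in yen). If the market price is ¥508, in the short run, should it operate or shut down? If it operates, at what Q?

From TC, MC = TC'(Q) = 256 - 108Q + 9Q^2 and AVC = VC/Q = 256 - 54Q + 3Q^2.
The AVC parabola has its vertex at Q = 54/6 = 9, where AVC = 256 - 54·9 + 3·9^2 = ¥13.
Because ¥508 ≥ ¥13, revenue can cover variable cost; the firm operates.
Set P = MC: 508 = 256 - 108Q + 9Q^2 → -252 - 108Q + 9Q^2 = 0. The roots are Q = -2 and Q = 14; the profit-maximizing output is on the rising part of MC, so Q* = 14.
Check: AVC at Q = 14 is ¥88 ≤ P, so revenue covers variable cost.
Profit = P·Q − TC = 508·14 − 1592 = ¥5520.

Produce at Q = 14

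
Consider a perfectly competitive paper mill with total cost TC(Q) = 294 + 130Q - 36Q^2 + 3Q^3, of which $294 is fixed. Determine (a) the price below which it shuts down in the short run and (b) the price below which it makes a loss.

Shutdown price = min AVC. AVC = 130 - 36Q + 3Q^2, with vertex at Q = 6 and minimum $22.
ATC = 294/Q + 130 - 36Q + 3Q^2. Setting dATC/dQ = −294/Q^2 − 36 + 6Q = 0 gives Q = 7 (since 6·7^3 − 36·7^2 = 294).
min ATC = 294/7 + 130 − 36·7 + 3·7^2 = $67. That is the break-even price.
For $22 ≤ P < $67 the firm produces at a loss; below $22 it shuts down.

Shutdown price = $22; break-even price = $67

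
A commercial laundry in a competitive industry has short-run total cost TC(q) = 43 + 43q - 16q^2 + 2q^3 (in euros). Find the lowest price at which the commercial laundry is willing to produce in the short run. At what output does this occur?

€11 per unit, at q = 4

The firm shuts down when price falls below the minimum of average variable cost. AVC = VC/q = 43 - 16q + 2q^2.
At the minimum of AVC, MC = AVC. MC = 43 - 32q + 6q^2; setting MC = AVC gives 4q^2 - 16q = 0, so q = 4. min AVC = 11.
So the shutdown price is €11.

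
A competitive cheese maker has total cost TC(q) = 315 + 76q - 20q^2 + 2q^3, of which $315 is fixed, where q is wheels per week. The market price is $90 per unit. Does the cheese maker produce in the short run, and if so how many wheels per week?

Produce at q = 7

Strip out fixed cost: VC = 76q - 20q^2 + 2q^3. Then AVC = 76 - 20q + 2q^2 and MC = 76 - 40q + 6q^2.
AVC is minimized where dAVC/dq = -20 + 4q = 0, at q = 5; min AVC = 76 - 20·5 + 2·5^2 = $26.
Because $90 ≥ $26, revenue can cover variable cost; the firm operates.
P = MC gives -14 - 40q + 6q^2 = 0, with roots -1/3 and 7. Take the larger (rising MC): q* = 7.
Check: AVC at q = 7 is $34 ≤ P, so revenue covers variable cost.
Profit = P·q − TC = 90·7 − 553 = $77.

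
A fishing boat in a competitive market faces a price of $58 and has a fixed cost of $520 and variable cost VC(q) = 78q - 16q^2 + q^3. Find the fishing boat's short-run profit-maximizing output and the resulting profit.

Profit = -$120 at q = 10

AVC = 78 - 16q + q^2; min AVC = $14 at q = 8. Since P = $58 ≥ min AVC, the firm produces.
With MC = 78 - 32q + 3q^2, P = MC on the upward-sloping part at q* = 10.
TR = 58·10 = 580. TC = 520 + 180 = 700. Profit = 580 − 700 = -$120.
Shutting down would mean losing the fixed cost of $520, so operating at a loss of $120 is better by $400.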